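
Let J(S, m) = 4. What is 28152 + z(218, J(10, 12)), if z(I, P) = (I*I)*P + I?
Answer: 218466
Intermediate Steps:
z(I, P) = I + P*I**2 (z(I, P) = I**2*P + I = P*I**2 + I = I + P*I**2)
28152 + z(218, J(10, 12)) = 28152 + 218*(1 + 218*4) = 28152 + 218*(1 + 872) = 28152 + 218*873 = 28152 + 190314 = 218466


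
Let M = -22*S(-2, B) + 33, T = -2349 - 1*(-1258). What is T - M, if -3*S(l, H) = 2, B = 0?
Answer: -3416/3 ≈ -1138.7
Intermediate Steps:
T = -1091 (T = -2349 + 1258 = -1091)
S(l, H) = -2/3 (S(l, H) = -1/3*2 = -2/3)
M = 143/3 (M = -22*(-2/3) + 33 = 44/3 + 33 = 143/3 ≈ 47.667)
T - M = -1091 - 1*143/3 = -1091 - 143/3 = -3416/3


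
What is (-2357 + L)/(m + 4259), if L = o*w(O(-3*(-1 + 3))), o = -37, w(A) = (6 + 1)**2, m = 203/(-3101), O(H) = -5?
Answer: -923655/943354 ≈ -0.97912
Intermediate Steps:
m = -29/443 (m = 203*(-1/3101) = -29/443 ≈ -0.065463)
w(A) = 49 (w(A) = 7**2 = 49)
L = -1813 (L = -37*49 = -1813)
(-2357 + L)/(m + 4259) = (-2357 - 1813)/(-29/443 + 4259) = -4170/1886708/443 = -4170*443/1886708 = -923655/943354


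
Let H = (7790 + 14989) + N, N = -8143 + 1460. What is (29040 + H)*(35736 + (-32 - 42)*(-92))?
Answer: 1920265984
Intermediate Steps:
N = -6683
H = 16096 (H = (7790 + 14989) - 6683 = 22779 - 6683 = 16096)
(29040 + H)*(35736 + (-32 - 42)*(-92)) = (29040 + 16096)*(35736 + (-32 - 42)*(-92)) = 45136*(35736 - 74*(-92)) = 45136*(35736 + 6808) = 45136*42544 = 1920265984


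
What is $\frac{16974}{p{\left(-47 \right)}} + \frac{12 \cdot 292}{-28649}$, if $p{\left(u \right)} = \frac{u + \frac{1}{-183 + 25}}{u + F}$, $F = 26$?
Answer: $\frac{230496853980}{30396589} \approx 7583.0$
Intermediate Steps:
$p{\left(u \right)} = \frac{- \frac{1}{158} + u}{26 + u}$ ($p{\left(u \right)} = \frac{u + \frac{1}{-183 + 25}}{u + 26} = \frac{u + \frac{1}{-158}}{26 + u} = \frac{u - \frac{1}{158}}{26 + u} = \frac{- \frac{1}{158} + u}{26 + u}$)
$\frac{16974}{p{\left(-47 \right)}} + \frac{12 \cdot 292}{-28649} = \frac{16974}{\frac{1}{26 - 47} \left(- \frac{1}{158} - 47\right)} + \frac{12 \cdot 292}{-28649} = \frac{16974}{\frac{1}{-21} \left(- \frac{7427}{158}\right)} + 3504 \left(- \frac{1}{28649}\right) = \frac{16974}{\left(- \frac{1}{21}\right) \left(- \frac{7427}{158}\right)} - \frac{3504}{28649} = \frac{16974}{\frac{1061}{474}} - \frac{3504}{28649} = 16974 \cdot \frac{474}{1061} - \frac{3504}{28649} = \frac{8045676}{1061} - \frac{3504}{28649} = \frac{230496853980}{30396589}$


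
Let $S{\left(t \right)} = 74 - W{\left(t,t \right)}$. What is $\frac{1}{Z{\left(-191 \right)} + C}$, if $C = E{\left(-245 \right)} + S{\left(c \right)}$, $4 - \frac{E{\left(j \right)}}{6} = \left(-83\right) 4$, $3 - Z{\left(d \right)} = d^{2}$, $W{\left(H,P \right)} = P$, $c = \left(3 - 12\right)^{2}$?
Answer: $- \frac{1}{34469} \approx -2.9012 \cdot 10^{-5}$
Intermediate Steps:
$c = 81$ ($c = \left(-9\right)^{2} = 81$)
$S{\left(t \right)} = 74 - t$
$Z{\left(d \right)} = 3 - d^{2}$
$E{\left(j \right)} = 2016$ ($E{\left(j \right)} = 24 - 6 \left(\left(-83\right) 4\right) = 24 - -1992 = 24 + 1992 = 2016$)
$C = 2009$ ($C = 2016 + \left(74 - 81\right) = 2016 - 7 = 2009$)
$\frac{1}{Z{\left(-191 \right)} + C} = \frac{1}{\left(3 - \left(-191\right)^{2}\right) + 2009} = \frac{1}{\left(3 - 36481\right) + 2009} = \frac{1}{-36478 + 2009} = \frac{1}{-34469} = - \frac{1}{34469}$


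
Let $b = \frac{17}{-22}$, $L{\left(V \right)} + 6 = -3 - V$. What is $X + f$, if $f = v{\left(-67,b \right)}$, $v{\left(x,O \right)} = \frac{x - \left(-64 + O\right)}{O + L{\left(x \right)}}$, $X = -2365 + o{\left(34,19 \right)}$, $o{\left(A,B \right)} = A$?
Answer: $- \frac{2934778}{1259} \approx -2331.0$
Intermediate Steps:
$L{\left(V \right)} = -9 - V$ ($L{\left(V \right)} = -6 - \left(3 + V\right) = -9 - V$)
$X = -2331$ ($X = -2365 + 34 = -2331$)
$b = - \frac{17}{22}$ ($b = 17 \left(- \frac{1}{22}\right) = - \frac{17}{22} \approx -0.77273$)
$v{\left(x,O \right)} = \frac{64 + x - O}{-9 + O - x}$ ($v{\left(x,O \right)} = \frac{x - \left(-64 + O\right)}{O - \left(9 + x\right)} = \frac{64 + x - O}{-9 + O - x}$)
$f = - \frac{49}{1259}$ ($f = \frac{-64 - \frac{17}{22} - -67}{9 - 67 - - \frac{17}{22}} = \frac{-64 - \frac{17}{22} + 67}{9 - 67 + \frac{17}{22}} = \frac{1}{- \frac{1259}{22}} \cdot \frac{49}{22} = \left(- \frac{22}{1259}\right) \frac{49}{22} = - \frac{49}{1259} \approx -0.03892$)
$X + f = -2331 - \frac{49}{1259} = - \frac{2934778}{1259}$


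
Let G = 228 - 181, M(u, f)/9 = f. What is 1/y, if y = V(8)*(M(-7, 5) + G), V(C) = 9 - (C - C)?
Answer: 1/828 ≈ 0.0012077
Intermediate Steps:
M(u, f) = 9*f
V(C) = 9 (V(C) = 9 - 1*0 = 9 + 0 = 9)
G = 47
y = 828 (y = 9*(9*5 + 47) = 9*(45 + 47) = 9*92 = 828)
1/y = 1/828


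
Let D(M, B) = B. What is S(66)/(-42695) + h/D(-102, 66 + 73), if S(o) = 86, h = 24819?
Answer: 1059635251/5934605 ≈ 178.55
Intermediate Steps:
S(66)/(-42695) + h/D(-102, 66 + 73) = 86/(-42695) + 24819/(66 + 73) = 86*(-1/42695) + 24819/139 = -86/42695 + 24819*(1/139) = -86/42695 + 24819/139 = 1059635251/5934605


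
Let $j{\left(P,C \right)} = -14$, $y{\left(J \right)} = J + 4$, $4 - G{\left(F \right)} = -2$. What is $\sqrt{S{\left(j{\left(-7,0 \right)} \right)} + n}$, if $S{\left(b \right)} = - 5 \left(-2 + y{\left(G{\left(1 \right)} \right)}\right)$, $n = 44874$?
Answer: $\sqrt{44834} \approx 211.74$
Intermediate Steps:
$G{\left(F \right)} = 6$ ($G{\left(F \right)} = 4 - -2 = 4 + 2 = 6$)
$y{\left(J \right)} = 4 + J$
$S{\left(b \right)} = -40$ ($S{\left(b \right)} = - 5 \left(-2 + \left(4 + 6\right)\right) = - 5 \left(-2 + 10\right) = \left(-5\right) 8 = -40$)
$\sqrt{S{\left(j{\left(-7,0 \right)} \right)} + n} = \sqrt{-40 + 44874} = \sqrt{44834}$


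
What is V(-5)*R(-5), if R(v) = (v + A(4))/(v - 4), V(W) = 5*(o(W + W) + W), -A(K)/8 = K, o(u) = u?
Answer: -925/3 ≈ -308.33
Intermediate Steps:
A(K) = -8*K
V(W) = 15*W (V(W) = 5*((W + W) + W) = 5*(2*W + W) = 5*(3*W) = 15*W)
R(v) = (-32 + v)/(-4 + v) (R(v) = (v - 8*4)/(v - 4) = (v - 32)/(-4 + v) = (-32 + v)/(-4 + v))
V(-5)*R(-5) = (15*(-5))*((-32 - 5)/(-4 - 5)) = -75*(-37)/(-9) = -(-25)*(-37)/3 = -75*37/9 = -925/3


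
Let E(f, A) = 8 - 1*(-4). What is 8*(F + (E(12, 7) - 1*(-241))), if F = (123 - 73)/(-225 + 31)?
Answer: 196128/97 ≈ 2021.9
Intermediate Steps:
E(f, A) = 12 (E(f, A) = 8 + 4 = 12)
F = -25/97 (F = 50/(-194) = 50*(-1/194) = -25/97 ≈ -0.25773)
8*(F + (E(12, 7) - 1*(-241))) = 8*(-25/97 + (12 - 1*(-241))) = 8*(-25/97 + (12 + 241)) = 8*(-25/97 + 253) = 8*(24516/97) = 196128/97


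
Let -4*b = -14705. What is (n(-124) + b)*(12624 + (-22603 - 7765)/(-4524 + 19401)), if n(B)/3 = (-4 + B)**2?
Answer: 9919923960860/14877 ≈ 6.6680e+8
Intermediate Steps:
b = 14705/4 (b = -1/4*(-14705) = 14705/4 ≈ 3676.3)
n(B) = 3*(-4 + B)**2
(n(-124) + b)*(12624 + (-22603 - 7765)/(-4524 + 19401)) = (3*(-4 - 124)**2 + 14705/4)*(12624 + (-22603 - 7765)/(-4524 + 19401)) = (3*(-128)**2 + 14705/4)*(12624 - 30368/14877) = (3*16384 + 14705/4)*(12624 - 30368*1/14877) = (49152 + 14705/4)*(12624 - 30368/14877) = (211313/4)*(187776880/14877) = 9919923960860/14877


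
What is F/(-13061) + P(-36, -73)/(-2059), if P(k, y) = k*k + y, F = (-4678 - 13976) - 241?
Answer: 22931202/26892599 ≈ 0.85270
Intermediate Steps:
F = -18895 (F = -18654 - 241 = -18895)
P(k, y) = y + k² (P(k, y) = k² + y = y + k²)
F/(-13061) + P(-36, -73)/(-2059) = -18895/(-13061) + (-73 + (-36)²)/(-2059) = -18895*(-1/13061) + (-73 + 1296)*(-1/2059) = 18895/13061 + 1223*(-1/2059) = 18895/13061 - 1223/2059 = 22931202/26892599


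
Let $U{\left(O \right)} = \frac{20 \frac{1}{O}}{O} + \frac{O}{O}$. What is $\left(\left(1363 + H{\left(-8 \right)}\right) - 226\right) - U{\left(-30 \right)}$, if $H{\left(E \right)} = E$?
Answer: $\frac{50759}{45} \approx 1128.0$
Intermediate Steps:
$U{\left(O \right)} = 1 + \frac{20}{O^{2}}$ ($U{\left(O \right)} = \frac{20}{O^{2}} + 1 = 1 + \frac{20}{O^{2}}$)
$\left(\left(1363 + H{\left(-8 \right)}\right) - 226\right) - U{\left(-30 \right)} = \left(\left(1363 - 8\right) - 226\right) - \left(1 + \frac{20}{900}\right) = \left(1355 - 226\right) - \left(1 + 20 \cdot \frac{1}{900}\right) = 1129 - \left(1 + \frac{1}{45}\right) = 1129 - \frac{46}{45} = \frac{50759}{45}$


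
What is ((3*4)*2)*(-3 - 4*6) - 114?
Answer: -762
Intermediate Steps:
((3*4)*2)*(-3 - 4*6) - 114 = (12*2)*(-3 - 24) - 114 = 24*(-27) - 114 = -648 - 114 = -762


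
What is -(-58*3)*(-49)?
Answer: -8526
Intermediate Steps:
-(-58*3)*(-49) = -(-174)*(-49) = -1*8526 = -8526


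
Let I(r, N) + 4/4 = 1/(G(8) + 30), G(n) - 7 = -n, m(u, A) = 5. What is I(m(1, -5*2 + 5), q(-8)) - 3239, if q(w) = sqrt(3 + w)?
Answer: -93959/29 ≈ -3240.0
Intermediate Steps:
G(n) = 7 - n
I(r, N) = -28/29 (I(r, N) = -1 + 1/((7 - 1*8) + 30) = -1 + 1/((7 - 8) + 30) = -1 + 1/(-1 + 30) = -1 + 1/29 = -28/29)
I(m(1, -5*2 + 5), q(-8)) - 3239 = -28/29 - 3239 = -93959/29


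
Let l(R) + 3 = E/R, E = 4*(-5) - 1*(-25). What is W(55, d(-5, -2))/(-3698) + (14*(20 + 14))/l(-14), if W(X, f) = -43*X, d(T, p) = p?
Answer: -570519/4042 ≈ -141.15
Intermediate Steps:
E = 5 (E = -20 + 25 = 5)
l(R) = -3 + 5/R
W(55, d(-5, -2))/(-3698) + (14*(20 + 14))/l(-14) = -43*55/(-3698) + (14*(20 + 14))/(-3 + 5/(-14)) = -2365*(-1/3698) + (14*34)/(-3 + 5*(-1/14)) = 55/86 + 476/(-3 - 5/14) = 55/86 + 476/(-47/14) = 55/86 + 476*(-14/47) = 55/86 - 6664/47 = -570519/4042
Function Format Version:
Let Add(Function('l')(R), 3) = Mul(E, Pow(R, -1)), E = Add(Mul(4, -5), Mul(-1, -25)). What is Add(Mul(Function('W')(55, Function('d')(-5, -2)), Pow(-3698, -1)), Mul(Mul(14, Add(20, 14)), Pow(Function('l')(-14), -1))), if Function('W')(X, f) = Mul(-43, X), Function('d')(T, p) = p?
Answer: Rational(-570519, 4042) ≈ -141.15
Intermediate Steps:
E = 5 (E = Add(-20, 25) = 5)
Function('l')(R) = Add(-3, Mul(5, Pow(R, -1)))
Add(Mul(Function('W')(55, Function('d')(-5, -2)), Pow(-3698, -1)), Mul(Mul(14, Add(20, 14)), Pow(Function('l')(-14), -1))) = Add(Mul(Mul(-43, 55), Pow(-3698, -1)), Mul(Mul(14, Add(20, 14)), Pow(Add(-3, Mul(5, Pow(-14, -1))), -1))) = Add(Mul(-2365, Rational(-1, 3698)), Mul(Mul(14, 34), Pow(Add(-3, Mul(5, Rational(-1, 14))), -1))) = Add(Rational(55, 86), Mul(476, Pow(Add(-3, Rational(-5, 14)), -1))) = Add(Rational(55, 86), Mul(476, Pow(Rational(-47, 14), -1))) = Add(Rational(55, 86), Mul(476, Rational(-14, 47))) = Add(Rational(55, 86), Rational(-6664, 47)) = Rational(-570519, 4042)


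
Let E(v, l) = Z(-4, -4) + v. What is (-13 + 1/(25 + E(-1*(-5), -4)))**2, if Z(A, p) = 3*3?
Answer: 256036/1521 ≈ 168.33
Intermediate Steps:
Z(A, p) = 9
E(v, l) = 9 + v
(-13 + 1/(25 + E(-1*(-5), -4)))**2 = (-13 + 1/(25 + (9 - 1*(-5))))**2 = (-13 + 1/(25 + (9 + 5)))**2 = (-13 + 1/(25 + 14))**2 = (-13 + 1/39)**2 = (-506/39)**2 = 256036/1521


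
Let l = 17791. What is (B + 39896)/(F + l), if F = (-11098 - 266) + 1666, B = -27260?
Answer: 12636/8093 ≈ 1.5613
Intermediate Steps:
F = -9698 (F = -11364 + 1666 = -9698)
(B + 39896)/(F + l) = (-27260 + 39896)/(-9698 + 17791) = 12636/8093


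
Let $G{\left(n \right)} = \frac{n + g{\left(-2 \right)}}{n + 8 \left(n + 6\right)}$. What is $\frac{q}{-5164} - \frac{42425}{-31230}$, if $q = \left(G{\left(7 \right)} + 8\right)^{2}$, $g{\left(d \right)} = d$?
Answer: $\frac{3301745203}{2453122052} \approx 1.3459$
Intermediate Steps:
$G{\left(n \right)} = \frac{-2 + n}{48 + 9 n}$ ($G{\left(n \right)} = \frac{n - 2}{n + 8 \left(n + 6\right)} = \frac{-2 + n}{n + 8 \left(6 + n\right)} = \frac{-2 + n}{n + \left(48 + 8 n\right)} = \frac{-2 + n}{48 + 9 n}$)
$q = \frac{797449}{12321}$ ($q = \left(\frac{-2 + 7}{3 \left(16 + 3 \cdot 7\right)} + 8\right)^{2} = \left(\frac{1}{3} \frac{1}{16 + 21} \cdot 5 + 8\right)^{2} = \left(\frac{1}{3} \cdot \frac{1}{37} \cdot 5 + 8\right)^{2} = \left(\frac{5}{111} + 8\right)^{2} = \left(\frac{893}{111}\right)^{2} = \frac{797449}{12321} \approx 64.723$)
$\frac{q}{-5164} - \frac{42425}{-31230} = \frac{797449}{12321 \left(-5164\right)} - \frac{42425}{-31230} = \frac{797449}{12321} \left(- \frac{1}{5164}\right) - - \frac{8485}{6246} = - \frac{797449}{63625644} + \frac{8485}{6246} = \frac{3301745203}{2453122052}$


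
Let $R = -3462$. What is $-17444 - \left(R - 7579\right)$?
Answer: $-6403$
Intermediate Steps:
$-17444 - \left(R - 7579\right) = -17444 - \left(-3462 - 7579\right) = -17444 - -11041 = -17444 + 11041 = -6403$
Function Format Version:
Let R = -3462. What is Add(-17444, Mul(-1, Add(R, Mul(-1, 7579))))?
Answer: -6403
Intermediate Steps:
Add(-17444, Mul(-1, Add(R, Mul(-1, 7579)))) = Add(-17444, Mul(-1, Add(-3462, Mul(-1, 7579)))) = Add(-17444, Mul(-1, Add(-3462, -7579))) = Add(-17444, Mul(-1, -11041)) = Add(-17444, 11041) = -6403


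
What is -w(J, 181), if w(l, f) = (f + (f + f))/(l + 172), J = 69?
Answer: -543/241 ≈ -2.2531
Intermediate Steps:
w(l, f) = 3*f/(172 + l) (w(l, f) = (f + 2*f)/(172 + l) = (3*f)/(172 + l) = 3*f/(172 + l))
-w(J, 181) = -3*181/(172 + 69) = -3*181/241 = -1*543/241 = -543/241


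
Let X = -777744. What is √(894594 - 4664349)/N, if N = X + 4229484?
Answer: 11*I*√31155/3451740 ≈ 0.00056249*I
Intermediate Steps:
N = 3451740 (N = -777744 + 4229484 = 3451740)
√(894594 - 4664349)/N = √(894594 - 4664349)/3451740 = √(-3769755)*(1/3451740) = (11*I*√31155)*(1/3451740) = 11*I*√31155/3451740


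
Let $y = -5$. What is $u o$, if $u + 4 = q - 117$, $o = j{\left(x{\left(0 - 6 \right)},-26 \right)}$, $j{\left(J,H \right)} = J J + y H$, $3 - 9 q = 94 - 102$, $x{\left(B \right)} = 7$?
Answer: $- \frac{192962}{9} \approx -21440.0$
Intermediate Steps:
$q = \frac{11}{9}$ ($q = \frac{1}{3} - \frac{94 - 102}{9} = \frac{1}{3} - - \frac{8}{9} = \frac{1}{3} + \frac{8}{9} = \frac{11}{9} \approx 1.2222$)
$j{\left(J,H \right)} = J^{2} - 5 H$ ($j{\left(J,H \right)} = J J - 5 H = J^{2} - 5 H$)
$o = 179$ ($o = 7^{2} - -130 = 49 + 130 = 179$)
$u = - \frac{1078}{9}$ ($u = -4 + \left(\frac{11}{9} - 117\right) = -4 - \frac{1042}{9} = - \frac{1078}{9} \approx -119.78$)
$u o = \left(- \frac{1078}{9}\right) 179 = - \frac{192962}{9}$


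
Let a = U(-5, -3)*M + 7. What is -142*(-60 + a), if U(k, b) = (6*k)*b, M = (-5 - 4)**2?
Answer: -1027654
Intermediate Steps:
M = 81 (M = (-9)**2 = 81)
U(k, b) = 6*b*k
a = 7297 (a = (6*(-3)*(-5))*81 + 7 = 90*81 + 7 = 7290 + 7 = 7297)
-142*(-60 + a) = -142*(-60 + 7297) = -142*7237 = -1027654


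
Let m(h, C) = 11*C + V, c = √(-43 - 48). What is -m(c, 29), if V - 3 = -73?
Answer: -249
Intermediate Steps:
V = -70 (V = 3 - 73 = -70)
c = I*√91 (c = √(-91) = I*√91 ≈ 9.5394*I)
m(h, C) = -70 + 11*C (m(h, C) = 11*C - 70 = -70 + 11*C)
-m(c, 29) = -(-70 + 11*29) = -(-70 + 319) = -1*249 = -249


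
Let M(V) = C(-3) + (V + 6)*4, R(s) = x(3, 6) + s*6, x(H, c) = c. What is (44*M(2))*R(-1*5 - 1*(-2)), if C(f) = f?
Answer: -15312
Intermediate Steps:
R(s) = 6 + 6*s (R(s) = 6 + s*6 = 6 + 6*s)
M(V) = 21 + 4*V (M(V) = -3 + (V + 6)*4 = -3 + (6 + V)*4 = -3 + (24 + 4*V) = 21 + 4*V)
(44*M(2))*R(-1*5 - 1*(-2)) = (44*(21 + 4*2))*(6 + 6*(-1*5 - 1*(-2))) = (44*(21 + 8))*(6 + 6*(-5 + 2)) = (44*29)*(6 + 6*(-3)) = 1276*(6 - 18) = 1276*(-12) = -15312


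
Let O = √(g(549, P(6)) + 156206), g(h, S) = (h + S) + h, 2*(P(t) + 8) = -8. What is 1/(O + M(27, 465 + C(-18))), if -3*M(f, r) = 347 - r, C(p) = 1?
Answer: -357/1401467 + 18*√39323/1401467 ≈ 0.0022922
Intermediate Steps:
P(t) = -12 (P(t) = -8 + (½)*(-8) = -8 - 4 = -12)
g(h, S) = S + 2*h (g(h, S) = (S + h) + h = S + 2*h)
O = 2*√39323 (O = √((-12 + 2*549) + 156206) = √((-12 + 1098) + 156206) = √(1086 + 156206) = √157292 = 2*√39323 ≈ 396.60)
M(f, r) = -347/3 + r/3 (M(f, r) = -(347 - r)/3 = -347/3 + r/3)
1/(O + M(27, 465 + C(-18))) = 1/(2*√39323 + (-347/3 + (465 + 1)/3)) = 1/(2*√39323 + (-347/3 + (⅓)*466)) = 1/(2*√39323 + (-347/3 + 466/3)) = 1/(2*√39323 + 119/3) = 1/(119/3 + 2*√39323)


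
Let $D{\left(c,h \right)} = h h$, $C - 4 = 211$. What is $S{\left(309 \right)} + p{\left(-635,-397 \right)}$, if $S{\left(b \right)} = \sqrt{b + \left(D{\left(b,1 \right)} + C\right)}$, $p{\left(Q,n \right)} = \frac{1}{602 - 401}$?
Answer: $\frac{1}{201} + 5 \sqrt{21} \approx 22.918$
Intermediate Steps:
$C = 215$ ($C = 4 + 211 = 215$)
$D{\left(c,h \right)} = h^{2}$
$p{\left(Q,n \right)} = \frac{1}{201}$
$S{\left(b \right)} = \sqrt{216 + b}$ ($S{\left(b \right)} = \sqrt{b + \left(1^{2} + 215\right)} = \sqrt{b + \left(1 + 215\right)} = \sqrt{b + 216} = \sqrt{216 + b}$)
$S{\left(309 \right)} + p{\left(-635,-397 \right)} = \sqrt{216 + 309} + \frac{1}{201} = \sqrt{525} + \frac{1}{201} = 5 \sqrt{21} + \frac{1}{201} = \frac{1}{201} + 5 \sqrt{21}$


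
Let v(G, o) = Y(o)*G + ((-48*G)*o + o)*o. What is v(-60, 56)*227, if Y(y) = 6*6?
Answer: 2050412912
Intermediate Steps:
Y(y) = 36
v(G, o) = 36*G + o*(o - 48*G*o) (v(G, o) = 36*G + ((-48*G)*o + o)*o = 36*G + (-48*G*o + o)*o = 36*G + (o - 48*G*o)*o = 36*G + o*(o - 48*G*o))
v(-60, 56)*227 = (56² + 36*(-60) - 48*(-60)*56²)*227 = (3136 - 2160 - 48*(-60)*3136)*227 = (3136 - 2160 + 9031680)*227 = 9032656*227 = 2050412912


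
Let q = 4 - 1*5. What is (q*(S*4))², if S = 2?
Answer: 64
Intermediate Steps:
q = -1 (q = 4 - 5 = -1)
(q*(S*4))² = (-2*4)² = (-1*8)² = (-8)² = 64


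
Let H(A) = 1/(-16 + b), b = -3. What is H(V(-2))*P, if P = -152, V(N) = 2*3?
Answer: 8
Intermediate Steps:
V(N) = 6
H(A) = -1/19 (H(A) = 1/(-16 - 3) = 1/(-19) = -1/19)
H(V(-2))*P = -1/19*(-152) = 8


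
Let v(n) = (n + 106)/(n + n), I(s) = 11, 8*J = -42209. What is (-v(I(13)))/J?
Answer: 468/464299 ≈ 0.0010080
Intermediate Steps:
J = -42209/8 (J = (⅛)*(-42209) = -42209/8 ≈ -5276.1)
v(n) = (106 + n)/(2*n) (v(n) = (106 + n)/((2*n)) = (106 + n)*(1/(2*n)) = (106 + n)/(2*n))
(-v(I(13)))/J = (-(106 + 11)/(2*11))/(-42209/8) = -117/(2*11)*(-8/42209) = -1*117/22*(-8/42209) = -117/22*(-8/42209) = 468/464299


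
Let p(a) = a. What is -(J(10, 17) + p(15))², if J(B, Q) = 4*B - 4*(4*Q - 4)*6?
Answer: -2193361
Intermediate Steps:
J(B, Q) = 96 - 96*Q + 4*B (J(B, Q) = 4*B - 4*(-4 + 4*Q)*6 = 4*B + (16 - 16*Q)*6 = 4*B + (96 - 96*Q) = 96 - 96*Q + 4*B)
-(J(10, 17) + p(15))² = -((96 - 96*17 + 4*10) + 15)² = -((96 - 1632 + 40) + 15)² = -(-1496 + 15)² = -1*(-1481)² = -1*2193361 = -2193361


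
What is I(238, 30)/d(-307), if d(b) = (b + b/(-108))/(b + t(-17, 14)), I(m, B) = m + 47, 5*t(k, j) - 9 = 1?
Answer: 9387900/32849 ≈ 285.79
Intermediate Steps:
t(k, j) = 2 (t(k, j) = 9/5 + (⅕)*1 = 9/5 + ⅕ = 2)
I(m, B) = 47 + m
d(b) = 107*b/(108*(2 + b)) (d(b) = (b + b/(-108))/(b + 2) = (b + b*(-1/108))/(2 + b) = (b - b/108)/(2 + b) = (107*b/108)/(2 + b) = 107*b/(108*(2 + b)))
I(238, 30)/d(-307) = (47 + 238)/(((107/108)*(-307)/(2 - 307))) = 285/(((107/108)*(-307)/(-305))) = 285/(((107/108)*(-307)*(-1/305))) = 285/(32849/32940) = 285*(32940/32849) = 9387900/32849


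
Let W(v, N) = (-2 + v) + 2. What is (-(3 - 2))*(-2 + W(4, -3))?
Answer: -2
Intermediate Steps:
W(v, N) = v
(-(3 - 2))*(-2 + W(4, -3)) = (-(3 - 2))*(-2 + 4) = -1*1*2 = -1*2 = -2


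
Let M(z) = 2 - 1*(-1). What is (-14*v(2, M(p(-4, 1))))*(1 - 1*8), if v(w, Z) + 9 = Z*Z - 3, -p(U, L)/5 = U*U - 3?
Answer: -294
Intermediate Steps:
p(U, L) = 15 - 5*U² (p(U, L) = -5*(U*U - 3) = -5*(U² - 3) = -5*(-3 + U²) = 15 - 5*U²)
M(z) = 3 (M(z) = 2 + 1 = 3)
v(w, Z) = -12 + Z² (v(w, Z) = -9 + (Z*Z - 3) = -9 + (Z² - 3) = -9 + (-3 + Z²) = -12 + Z²)
(-14*v(2, M(p(-4, 1))))*(1 - 1*8) = (-14*(-12 + 3²))*(1 - 1*8) = (-14*(-12 + 9))*(1 - 8) = -14*(-3)*(-7) = 42*(-7) = -294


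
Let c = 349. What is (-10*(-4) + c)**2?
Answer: 151321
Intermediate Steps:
(-10*(-4) + c)**2 = (-10*(-4) + 349)**2 = (40 + 349)**2 = 389**2 = 151321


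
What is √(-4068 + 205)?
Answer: I*√3863 ≈ 62.153*I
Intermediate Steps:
√(-4068 + 205) = √(-3863) = I*√3863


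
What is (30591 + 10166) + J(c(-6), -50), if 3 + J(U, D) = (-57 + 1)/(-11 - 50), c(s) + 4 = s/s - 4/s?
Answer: 2486050/61 ≈ 40755.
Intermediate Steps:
c(s) = -3 - 4/s (c(s) = -4 + (s/s - 4/s) = -4 + (1 - 4/s) = -3 - 4/s)
J(U, D) = -127/61 (J(U, D) = -3 + (-57 + 1)/(-11 - 50) = -3 - 56/(-61) = -3 - 56*(-1/61) = -3 + 56/61 = -127/61)
(30591 + 10166) + J(c(-6), -50) = (30591 + 10166) - 127/61 = 40757 - 127/61 = 2486050/61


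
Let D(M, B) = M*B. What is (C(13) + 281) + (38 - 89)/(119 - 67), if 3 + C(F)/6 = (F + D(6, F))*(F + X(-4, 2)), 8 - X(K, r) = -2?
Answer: 666641/52 ≈ 12820.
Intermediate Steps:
X(K, r) = 10 (X(K, r) = 8 - 1*(-2) = 8 + 2 = 10)
D(M, B) = B*M
C(F) = -18 + 42*F*(10 + F) (C(F) = -18 + 6*((F + F*6)*(F + 10)) = -18 + 6*((F + 6*F)*(10 + F)) = -18 + 6*((7*F)*(10 + F)) = -18 + 6*(7*F*(10 + F)) = -18 + 42*F*(10 + F))
(C(13) + 281) + (38 - 89)/(119 - 67) = ((-18 + 42*13² + 420*13) + 281) + (38 - 89)/(119 - 67) = ((-18 + 42*169 + 5460) + 281) - 51/52 = ((-18 + 7098 + 5460) + 281) - 51*1/52 = (12540 + 281) - 51/52 = 12821 - 51/52 = 666641/52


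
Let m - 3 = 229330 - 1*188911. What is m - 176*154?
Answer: 13318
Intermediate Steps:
m = 40422 (m = 3 + (229330 - 1*188911) = 3 + (229330 - 188911) = 3 + 40419 = 40422)
m - 176*154 = 40422 - 176*154 = 40422 - 27104 = 13318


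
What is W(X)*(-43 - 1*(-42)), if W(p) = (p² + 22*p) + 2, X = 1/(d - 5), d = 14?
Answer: -361/81 ≈ -4.4568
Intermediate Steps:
X = ⅑ (X = 1/(14 - 5) = 1/9 = ⅑ ≈ 0.11111)
W(p) = 2 + p² + 22*p
W(X)*(-43 - 1*(-42)) = (2 + (⅑)² + 22*(⅑))*(-43 - 1*(-42)) = (2 + 1/81 + 22/9)*(-43 + 42) = (361/81)*(-1) = -361/81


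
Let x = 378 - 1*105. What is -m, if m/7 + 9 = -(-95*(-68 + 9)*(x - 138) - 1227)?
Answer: 5288199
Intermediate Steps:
x = 273 (x = 378 - 105 = 273)
m = -5288199 (m = -63 + 7*(-(-95*(-68 + 9)*(273 - 138) - 1227)) = -63 + 7*(-(-(-5605)*135 - 1227)) = -63 + 7*(-(-95*(-7965) - 1227)) = -63 + 7*(-(756675 - 1227)) = -63 + 7*(-1*755448) = -63 + 7*(-755448) = -63 - 5288136 = -5288199)
-m = -1*(-5288199) = 5288199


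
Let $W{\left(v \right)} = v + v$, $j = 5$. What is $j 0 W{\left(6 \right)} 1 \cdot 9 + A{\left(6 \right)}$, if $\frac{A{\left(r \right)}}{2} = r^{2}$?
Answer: $72$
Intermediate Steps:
$W{\left(v \right)} = 2 v$
$A{\left(r \right)} = 2 r^{2}$
$j 0 W{\left(6 \right)} 1 \cdot 9 + A{\left(6 \right)} = 5 \cdot 0 \cdot 2 \cdot 6 \cdot 1 \cdot 9 + 2 \cdot 6^{2} = 0 \cdot 12 \cdot 9 + 2 \cdot 36 = 0 \cdot 9 + 72 = 0 + 72 = 72$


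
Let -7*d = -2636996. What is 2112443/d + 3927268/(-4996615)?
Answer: 63529260656187/13176053768540 ≈ 4.8216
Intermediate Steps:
d = 2636996/7 (d = -1/7*(-2636996) = 2636996/7 ≈ 3.7671e+5)
2112443/d + 3927268/(-4996615) = 2112443/(2636996/7) + 3927268/(-4996615) = 2112443*(7/2636996) + 3927268*(-1/4996615) = 14787101/2636996 - 3927268/4996615 = 63529260656187/13176053768540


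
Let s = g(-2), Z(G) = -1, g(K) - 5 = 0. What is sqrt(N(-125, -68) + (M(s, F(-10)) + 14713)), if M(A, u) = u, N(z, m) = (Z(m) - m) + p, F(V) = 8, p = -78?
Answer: sqrt(14710) ≈ 121.28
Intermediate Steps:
g(K) = 5 (g(K) = 5 + 0 = 5)
s = 5
N(z, m) = -79 - m (N(z, m) = (-1 - m) - 78 = -79 - m)
sqrt(N(-125, -68) + (M(s, F(-10)) + 14713)) = sqrt((-79 - 1*(-68)) + (8 + 14713)) = sqrt((-79 + 68) + 14721) = sqrt(-11 + 14721) = sqrt(14710)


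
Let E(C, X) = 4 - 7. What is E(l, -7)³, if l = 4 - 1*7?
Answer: -27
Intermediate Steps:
l = -3 (l = 4 - 7 = -3)
E(C, X) = -3
E(l, -7)³ = (-3)³ = -27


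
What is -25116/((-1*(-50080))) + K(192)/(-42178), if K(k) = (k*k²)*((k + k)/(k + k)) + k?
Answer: -44441198631/264034280 ≈ -168.32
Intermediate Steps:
K(k) = k + k³ (K(k) = k³*((2*k)/((2*k))) + k = k³*((2*k)*(1/(2*k))) + k = k³*1 + k = k³ + k = k + k³)
-25116/((-1*(-50080))) + K(192)/(-42178) = -25116/((-1*(-50080))) + (192 + 192³)/(-42178) = -25116/50080 + (192 + 7077888)*(-1/42178) = -25116*1/50080 + 7078080*(-1/42178) = -6279/12520 - 3539040/21089 = -44441198631/264034280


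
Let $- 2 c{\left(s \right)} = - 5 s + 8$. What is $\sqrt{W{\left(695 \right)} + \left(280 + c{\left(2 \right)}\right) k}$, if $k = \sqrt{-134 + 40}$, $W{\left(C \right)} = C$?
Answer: $\sqrt{695 + 281 i \sqrt{94}} \approx 41.873 + 32.532 i$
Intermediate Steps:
$k = i \sqrt{94}$ ($k = \sqrt{-94} = i \sqrt{94} \approx 9.6954 i$)
$c{\left(s \right)} = -4 + \frac{5 s}{2}$ ($c{\left(s \right)} = - \frac{- 5 s + 8}{2} = - \frac{8 - 5 s}{2} = -4 + \frac{5 s}{2}$)
$\sqrt{W{\left(695 \right)} + \left(280 + c{\left(2 \right)}\right) k} = \sqrt{695 + \left(280 + \left(-4 + \frac{5}{2} \cdot 2\right)\right) i \sqrt{94}} = \sqrt{695 + \left(280 + \left(-4 + 5\right)\right) i \sqrt{94}} = \sqrt{695 + \left(280 + 1\right) i \sqrt{94}} = \sqrt{695 + 281 i \sqrt{94}}$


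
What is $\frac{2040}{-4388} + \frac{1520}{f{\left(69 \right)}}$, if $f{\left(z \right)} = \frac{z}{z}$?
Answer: $\frac{1666930}{1097} \approx 1519.5$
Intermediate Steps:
$f{\left(z \right)} = 1$
$\frac{2040}{-4388} + \frac{1520}{f{\left(69 \right)}} = \frac{2040}{-4388} + \frac{1520}{1} = 2040 \left(- \frac{1}{4388}\right) + 1520 \cdot 1 = - \frac{510}{1097} + 1520 = \frac{1666930}{1097}$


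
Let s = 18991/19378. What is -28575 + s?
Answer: -553707359/19378 ≈ -28574.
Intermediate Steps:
s = 18991/19378 (s = 18991*(1/19378) = 18991/19378 ≈ 0.98003)
-28575 + s = -28575 + 18991/19378 = -553707359/19378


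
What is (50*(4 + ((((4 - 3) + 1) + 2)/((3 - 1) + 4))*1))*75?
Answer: 17500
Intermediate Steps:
(50*(4 + ((((4 - 3) + 1) + 2)/((3 - 1) + 4))*1))*75 = (50*(4 + (((1 + 1) + 2)/(2 + 4))*1))*75 = (50*(4 + ((2 + 2)/6)*1))*75 = (50*(4 + (4*(1/6))*1))*75 = (50*(4 + (2/3)*1))*75 = (50*(4 + 2/3))*75 = (50*(14/3))*75 = (700/3)*75 = 17500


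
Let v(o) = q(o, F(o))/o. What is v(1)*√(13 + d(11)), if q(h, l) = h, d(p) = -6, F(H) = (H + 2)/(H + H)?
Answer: √7 ≈ 2.6458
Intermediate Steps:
F(H) = (2 + H)/(2*H) (F(H) = (2 + H)/((2*H)) = (2 + H)*(1/(2*H)) = (2 + H)/(2*H))
v(o) = 1 (v(o) = o/o = 1)
v(1)*√(13 + d(11)) = 1*√(13 - 6) = 1*√7 = √7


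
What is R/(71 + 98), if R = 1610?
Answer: 1610/169 ≈ 9.5266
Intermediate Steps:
R/(71 + 98) = 1610/(71 + 98) = 1610/169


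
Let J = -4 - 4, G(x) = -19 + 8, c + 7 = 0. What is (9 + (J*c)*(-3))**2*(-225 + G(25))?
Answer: -5966316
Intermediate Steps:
c = -7 (c = -7 + 0 = -7)
G(x) = -11
J = -8
(9 + (J*c)*(-3))**2*(-225 + G(25)) = (9 - 8*(-7)*(-3))**2*(-225 - 11) = (9 + 56*(-3))**2*(-236) = (9 - 168)**2*(-236) = (-159)**2*(-236) = 25281*(-236) = -5966316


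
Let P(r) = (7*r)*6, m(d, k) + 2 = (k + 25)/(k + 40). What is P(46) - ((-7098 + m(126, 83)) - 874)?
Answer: 406110/41 ≈ 9905.1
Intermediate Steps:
m(d, k) = -2 + (25 + k)/(40 + k) (m(d, k) = -2 + (k + 25)/(k + 40) = -2 + (25 + k)/(40 + k))
P(r) = 42*r
P(46) - ((-7098 + m(126, 83)) - 874) = 42*46 - ((-7098 + (-55 - 1*83)/(40 + 83)) - 874) = 1932 - ((-7098 + (-55 - 83)/123) - 874) = 1932 - ((-7098 + (1/123)*(-138)) - 874) = 1932 - ((-7098 - 46/41) - 874) = 1932 - (-291064/41 - 874) = 1932 - 1*(-326898/41) = 1932 + 326898/41 = 406110/41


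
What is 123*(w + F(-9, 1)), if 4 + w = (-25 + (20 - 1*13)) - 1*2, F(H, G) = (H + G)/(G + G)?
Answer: -3444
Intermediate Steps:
F(H, G) = (G + H)/(2*G) (F(H, G) = (G + H)/((2*G)) = (G + H)*(1/(2*G)) = (G + H)/(2*G))
w = -24 (w = -4 + ((-25 + (20 - 1*13)) - 1*2) = -4 + ((-25 + (20 - 13)) - 2) = -4 + ((-25 + 7) - 2) = -4 + (-18 - 2) = -4 - 20 = -24)
123*(w + F(-9, 1)) = 123*(-24 + (½)*(1 - 9)/1) = 123*(-24 + (½)*1*(-8)) = 123*(-24 - 4) = 123*(-28) = -3444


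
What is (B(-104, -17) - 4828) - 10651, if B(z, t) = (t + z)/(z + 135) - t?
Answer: -479443/31 ≈ -15466.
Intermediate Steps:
B(z, t) = -t + (t + z)/(135 + z) (B(z, t) = (t + z)/(135 + z) - t = -t + (t + z)/(135 + z))
(B(-104, -17) - 4828) - 10651 = ((-104 - 134*(-17) - 1*(-17)*(-104))/(135 - 104) - 4828) - 10651 = ((-104 + 2278 - 1768)/31 - 4828) - 10651 = ((1/31)*406 - 4828) - 10651 = (406/31 - 4828) - 10651 = -149262/31 - 10651 = -479443/31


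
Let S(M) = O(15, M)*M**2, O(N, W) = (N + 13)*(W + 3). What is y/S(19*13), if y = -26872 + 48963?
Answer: 22091/427063000 ≈ 5.1728e-5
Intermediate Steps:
O(N, W) = (3 + W)*(13 + N) (O(N, W) = (13 + N)*(3 + W) = (3 + W)*(13 + N))
S(M) = M**2*(84 + 28*M) (S(M) = (39 + 3*15 + 13*M + 15*M)*M**2 = (39 + 45 + 13*M + 15*M)*M**2 = (84 + 28*M)*M**2 = M**2*(84 + 28*M))
y = 22091
y/S(19*13) = 22091/((28*(19*13)**2*(3 + 19*13))) = 22091/((28*247**2*(3 + 247))) = 22091/((28*61009*250)) = 22091/427063000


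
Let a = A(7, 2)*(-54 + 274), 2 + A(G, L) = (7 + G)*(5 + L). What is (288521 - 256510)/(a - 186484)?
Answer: -32011/165364 ≈ -0.19358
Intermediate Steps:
A(G, L) = -2 + (5 + L)*(7 + G) (A(G, L) = -2 + (7 + G)*(5 + L) = -2 + (5 + L)*(7 + G))
a = 21120 (a = (33 + 5*7 + 7*2 + 7*2)*(-54 + 274) = (33 + 35 + 14 + 14)*220 = 96*220 = 21120)
(288521 - 256510)/(a - 186484) = (288521 - 256510)/(21120 - 186484) = 32011/(-165364) = 32011*(-1/165364) = -32011/165364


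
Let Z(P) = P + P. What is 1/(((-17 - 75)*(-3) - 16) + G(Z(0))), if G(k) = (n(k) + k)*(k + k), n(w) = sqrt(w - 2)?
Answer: 1/260 ≈ 0.0038462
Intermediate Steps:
n(w) = sqrt(-2 + w)
Z(P) = 2*P
G(k) = 2*k*(k + sqrt(-2 + k)) (G(k) = (sqrt(-2 + k) + k)*(k + k) = (k + sqrt(-2 + k))*(2*k) = 2*k*(k + sqrt(-2 + k)))
1/(((-17 - 75)*(-3) - 16) + G(Z(0))) = 1/(((-17 - 75)*(-3) - 16) + 2*(2*0)*(2*0 + sqrt(-2 + 2*0))) = 1/((-92*(-3) - 16) + 2*0*(0 + sqrt(-2 + 0))) = 1/((276 - 16) + 2*0*(0 + sqrt(-2))) = 1/(260 + 2*0*(0 + I*sqrt(2))) = 1/(260 + 2*0*(I*sqrt(2))) = 1/(260 + 0) = 1/260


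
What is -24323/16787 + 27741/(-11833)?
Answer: -753502226/198640571 ≈ -3.7933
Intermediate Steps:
-24323/16787 + 27741/(-11833) = -24323*1/16787 + 27741*(-1/11833) = -24323/16787 - 27741/11833 = -753502226/198640571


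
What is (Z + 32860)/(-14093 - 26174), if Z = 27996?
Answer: -60856/40267 ≈ -1.5113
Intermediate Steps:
(Z + 32860)/(-14093 - 26174) = (27996 + 32860)/(-14093 - 26174) = 60856/(-40267) = 60856*(-1/40267) = -60856/40267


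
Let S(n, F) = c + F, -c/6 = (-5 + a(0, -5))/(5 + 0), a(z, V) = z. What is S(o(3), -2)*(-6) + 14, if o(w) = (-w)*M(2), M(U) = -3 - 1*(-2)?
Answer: -10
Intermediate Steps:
M(U) = -1 (M(U) = -3 + 2 = -1)
c = 6 (c = -6*(-5 + 0)/(5 + 0) = -(-30)/5 = -6*(-1) = 6)
o(w) = w (o(w) = -w*(-1) = w)
S(n, F) = 6 + F
S(o(3), -2)*(-6) + 14 = (6 - 2)*(-6) + 14 = 4*(-6) + 14 = -24 + 14 = -10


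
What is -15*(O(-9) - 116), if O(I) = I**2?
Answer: 525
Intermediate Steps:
-15*(O(-9) - 116) = -15*((-9)**2 - 116) = -15*(81 - 116) = -15*(-35) = 525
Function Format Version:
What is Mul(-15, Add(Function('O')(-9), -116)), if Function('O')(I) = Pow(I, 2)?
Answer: 525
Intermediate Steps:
Mul(-15, Add(Function('O')(-9), -116)) = Mul(-15, Add(Pow(-9, 2), -116)) = Mul(-15, Add(81, -116)) = Mul(-15, -35) = 525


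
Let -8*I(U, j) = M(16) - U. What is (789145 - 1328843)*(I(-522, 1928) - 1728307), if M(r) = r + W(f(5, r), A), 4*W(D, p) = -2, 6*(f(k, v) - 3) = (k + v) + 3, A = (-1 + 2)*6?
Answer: 7462400737963/8 ≈ 9.3280e+11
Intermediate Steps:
A = 6 (A = 1*6 = 6)
f(k, v) = 7/2 + k/6 + v/6 (f(k, v) = 3 + ((k + v) + 3)/6 = 3 + (3 + k + v)/6 = 3 + (½ + k/6 + v/6) = 7/2 + k/6 + v/6)
W(D, p) = -½ (W(D, p) = (¼)*(-2) = -½)
M(r) = -½ + r (M(r) = r - ½ = -½ + r)
I(U, j) = -31/16 + U/8 (I(U, j) = -((-½ + 16) - U)/8 = -(31/2 - U)/8 = -31/16 + U/8)
(789145 - 1328843)*(I(-522, 1928) - 1728307) = (789145 - 1328843)*((-31/16 + (⅛)*(-522)) - 1728307) = -539698*((-31/16 - 261/4) - 1728307) = -539698*(-1075/16 - 1728307) = -539698*(-27653987/16) = 7462400737963/8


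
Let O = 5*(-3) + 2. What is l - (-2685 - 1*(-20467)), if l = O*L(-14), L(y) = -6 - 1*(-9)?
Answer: -17821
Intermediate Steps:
O = -13 (O = -15 + 2 = -13)
L(y) = 3 (L(y) = -6 + 9 = 3)
l = -39 (l = -13*3 = -39)
l - (-2685 - 1*(-20467)) = -39 - (-2685 - 1*(-20467)) = -39 - (-2685 + 20467) = -39 - 1*17782 = -39 - 17782 = -17821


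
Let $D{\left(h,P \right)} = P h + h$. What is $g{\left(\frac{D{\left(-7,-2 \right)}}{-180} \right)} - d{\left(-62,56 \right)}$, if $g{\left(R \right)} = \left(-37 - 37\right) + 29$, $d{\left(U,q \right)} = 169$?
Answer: $-214$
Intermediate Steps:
$D{\left(h,P \right)} = h + P h$
$g{\left(R \right)} = -45$ ($g{\left(R \right)} = \left(-37 - 37\right) + 29 = -74 + 29 = -45$)
$g{\left(\frac{D{\left(-7,-2 \right)}}{-180} \right)} - d{\left(-62,56 \right)} = -45 - 169 = -214$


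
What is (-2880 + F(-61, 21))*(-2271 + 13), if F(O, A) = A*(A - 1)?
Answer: 5554680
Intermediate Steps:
F(O, A) = A*(-1 + A)
(-2880 + F(-61, 21))*(-2271 + 13) = (-2880 + 21*(-1 + 21))*(-2271 + 13) = (-2880 + 21*20)*(-2258) = (-2880 + 420)*(-2258) = -2460*(-2258) = 5554680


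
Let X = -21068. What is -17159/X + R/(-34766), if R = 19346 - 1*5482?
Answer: 152231521/366225044 ≈ 0.41568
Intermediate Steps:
R = 13864 (R = 19346 - 5482 = 13864)
-17159/X + R/(-34766) = -17159/(-21068) + 13864/(-34766) = -17159*(-1/21068) + 13864*(-1/34766) = 17159/21068 - 6932/17383 = 152231521/366225044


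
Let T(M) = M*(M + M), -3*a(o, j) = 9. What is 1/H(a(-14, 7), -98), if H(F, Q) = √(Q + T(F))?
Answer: -I*√5/20 ≈ -0.1118*I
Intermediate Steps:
a(o, j) = -3 (a(o, j) = -⅓*9 = -3)
T(M) = 2*M² (T(M) = M*(2*M) = 2*M²)
H(F, Q) = √(Q + 2*F²)
1/H(a(-14, 7), -98) = 1/(√(-98 + 2*(-3)²)) = 1/(√(-98 + 2*9)) = 1/(√(-98 + 18)) = 1/(√(-80)) = 1/(4*I*√5) = -I*√5/20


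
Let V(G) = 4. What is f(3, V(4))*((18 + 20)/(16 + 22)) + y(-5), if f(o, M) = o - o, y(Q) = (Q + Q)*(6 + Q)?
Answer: -10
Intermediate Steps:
y(Q) = 2*Q*(6 + Q) (y(Q) = (2*Q)*(6 + Q) = 2*Q*(6 + Q))
f(o, M) = 0
f(3, V(4))*((18 + 20)/(16 + 22)) + y(-5) = 0*((18 + 20)/(16 + 22)) + 2*(-5)*(6 - 5) = 0*(38/38) + 2*(-5)*1 = 0*(38*(1/38)) - 10 = 0*1 - 10 = 0 - 10 = -10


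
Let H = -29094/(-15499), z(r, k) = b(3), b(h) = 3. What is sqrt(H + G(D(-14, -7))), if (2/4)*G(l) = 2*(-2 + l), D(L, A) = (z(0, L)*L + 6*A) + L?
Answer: I*sqrt(95636672494)/15499 ≈ 19.953*I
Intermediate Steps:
z(r, k) = 3
D(L, A) = 4*L + 6*A (D(L, A) = (3*L + 6*A) + L = 4*L + 6*A)
G(l) = -8 + 4*l (G(l) = 2*(2*(-2 + l)) = 2*(-4 + 2*l) = -8 + 4*l)
H = 29094/15499 (H = -29094*(-1/15499) = 29094/15499 ≈ 1.8772)
sqrt(H + G(D(-14, -7))) = sqrt(29094/15499 + (-8 + 4*(4*(-14) + 6*(-7)))) = sqrt(29094/15499 + (-8 + 4*(-56 - 42))) = sqrt(29094/15499 + (-8 + 4*(-98))) = sqrt(29094/15499 + (-8 - 392)) = sqrt(29094/15499 - 400) = sqrt(-6170506/15499) = I*sqrt(95636672494)/15499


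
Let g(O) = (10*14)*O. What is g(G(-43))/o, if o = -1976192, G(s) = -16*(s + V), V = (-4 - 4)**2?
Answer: 735/30878 ≈ 0.023803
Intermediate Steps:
V = 64 (V = (-8)**2 = 64)
G(s) = -1024 - 16*s (G(s) = -16*(s + 64) = -16*(64 + s) = -1024 - 16*s)
g(O) = 140*O
g(G(-43))/o = (140*(-1024 - 16*(-43)))/(-1976192) = (140*(-1024 + 688))*(-1/1976192) = (140*(-336))*(-1/1976192) = -47040*(-1/1976192) = 735/30878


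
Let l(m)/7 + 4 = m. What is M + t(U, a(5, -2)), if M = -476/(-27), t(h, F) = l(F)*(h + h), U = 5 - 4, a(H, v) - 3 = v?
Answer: -658/27 ≈ -24.370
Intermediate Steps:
a(H, v) = 3 + v
l(m) = -28 + 7*m
U = 1
t(h, F) = 2*h*(-28 + 7*F) (t(h, F) = (-28 + 7*F)*(h + h) = (-28 + 7*F)*(2*h) = 2*h*(-28 + 7*F))
M = 476/27 (M = -476*(-1/27) = 476/27 ≈ 17.630)
M + t(U, a(5, -2)) = 476/27 + 14*1*(-4 + (3 - 2)) = 476/27 + 14*1*(-4 + 1) = 476/27 + 14*1*(-3) = 476/27 - 42 = -658/27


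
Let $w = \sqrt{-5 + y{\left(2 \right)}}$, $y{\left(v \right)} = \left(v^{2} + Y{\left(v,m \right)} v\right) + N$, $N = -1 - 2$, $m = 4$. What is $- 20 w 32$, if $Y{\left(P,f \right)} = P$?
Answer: $0$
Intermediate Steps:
$N = -3$
$y{\left(v \right)} = -3 + 2 v^{2}$ ($y{\left(v \right)} = \left(v^{2} + v v\right) - 3 = \left(v^{2} + v^{2}\right) - 3 = 2 v^{2} - 3 = -3 + 2 v^{2}$)
$w = 0$ ($w = \sqrt{-5 - \left(3 - 2 \cdot 2^{2}\right)} = \sqrt{-5 + \left(-3 + 2 \cdot 4\right)} = \sqrt{-5 + \left(-3 + 8\right)} = \sqrt{-5 + 5} = \sqrt{0} = 0$)
$- 20 w 32 = \left(-20\right) 0 \cdot 32 = 0 \cdot 32 = 0$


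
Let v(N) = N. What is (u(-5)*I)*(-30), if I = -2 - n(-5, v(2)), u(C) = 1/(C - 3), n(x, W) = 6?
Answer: -30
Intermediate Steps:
u(C) = 1/(-3 + C)
I = -8 (I = -2 - 1*6 = -2 - 6 = -8)
(u(-5)*I)*(-30) = (-8/(-3 - 5))*(-30) = (-8/(-8))*(-30) = -⅛*(-8)*(-30) = 1*(-30) = -30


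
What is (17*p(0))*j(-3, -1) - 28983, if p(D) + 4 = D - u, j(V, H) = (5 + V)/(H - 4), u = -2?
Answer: -144847/5 ≈ -28969.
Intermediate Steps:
j(V, H) = (5 + V)/(-4 + H)
p(D) = -2 + D (p(D) = -4 + (D - 1*(-2)) = -4 + (D + 2) = -4 + (2 + D) = -2 + D)
(17*p(0))*j(-3, -1) - 28983 = (17*(-2 + 0))*((5 - 3)/(-4 - 1)) - 28983 = (17*(-2))*(2/(-5)) - 28983 = -(-34)*2/5 - 28983 = -34*(-⅖) - 28983 = 68/5 - 28983 = -144847/5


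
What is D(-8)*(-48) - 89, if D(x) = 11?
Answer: -617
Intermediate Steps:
D(-8)*(-48) - 89 = 11*(-48) - 89 = -528 - 89 = -617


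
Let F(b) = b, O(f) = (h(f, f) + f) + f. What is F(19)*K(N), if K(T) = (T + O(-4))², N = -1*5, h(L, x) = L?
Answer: 5491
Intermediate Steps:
O(f) = 3*f (O(f) = (f + f) + f = 2*f + f = 3*f)
N = -5
K(T) = (-12 + T)² (K(T) = (T + 3*(-4))² = (T - 12)² = (-12 + T)²)
F(19)*K(N) = 19*(-12 - 5)² = 19*(-17)² = 19*289 = 5491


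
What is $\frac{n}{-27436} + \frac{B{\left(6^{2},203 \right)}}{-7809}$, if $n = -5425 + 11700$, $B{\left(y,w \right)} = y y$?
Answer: $- \frac{1483483}{3758732} \approx -0.39468$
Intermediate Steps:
$B{\left(y,w \right)} = y^{2}$
$n = 6275$
$\frac{n}{-27436} + \frac{B{\left(6^{2},203 \right)}}{-7809} = \frac{6275}{-27436} + \frac{\left(6^{2}\right)^{2}}{-7809} = 6275 \left(- \frac{1}{27436}\right) + 36^{2} \left(- \frac{1}{7809}\right) = - \frac{6275}{27436} + 1296 \left(- \frac{1}{7809}\right) = - \frac{6275}{27436} - \frac{432}{2603} = - \frac{1483483}{3758732}$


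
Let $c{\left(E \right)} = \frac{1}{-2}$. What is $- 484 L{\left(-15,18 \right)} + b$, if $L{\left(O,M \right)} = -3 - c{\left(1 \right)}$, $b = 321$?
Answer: $1531$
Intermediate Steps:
$c{\left(E \right)} = - \frac{1}{2}$
$L{\left(O,M \right)} = - \frac{5}{2}$ ($L{\left(O,M \right)} = -3 - - \frac{1}{2} = -3 + \frac{1}{2} = - \frac{5}{2}$)
$- 484 L{\left(-15,18 \right)} + b = \left(-484\right) \left(- \frac{5}{2}\right) + 321 = 1210 + 321 = 1531$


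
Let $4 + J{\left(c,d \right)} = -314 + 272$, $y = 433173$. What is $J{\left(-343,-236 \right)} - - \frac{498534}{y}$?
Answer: $- \frac{6475808}{144391} \approx -44.849$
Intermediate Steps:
$J{\left(c,d \right)} = -46$ ($J{\left(c,d \right)} = -4 + \left(-314 + 272\right) = -4 - 42 = -46$)
$J{\left(-343,-236 \right)} - - \frac{498534}{y} = -46 - - \frac{498534}{433173} = -46 - \left(-498534\right) \frac{1}{433173} = -46 - - \frac{166178}{144391} = -46 + \frac{166178}{144391} = - \frac{6475808}{144391}$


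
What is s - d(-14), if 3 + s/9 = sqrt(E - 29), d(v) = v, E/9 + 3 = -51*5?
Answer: -13 + 9*I*sqrt(2351) ≈ -13.0 + 436.38*I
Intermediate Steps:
E = -2322 (E = -27 + 9*(-51*5) = -27 + 9*(-255) = -27 - 2295 = -2322)
s = -27 + 9*I*sqrt(2351) (s = -27 + 9*sqrt(-2322 - 29) = -27 + 9*sqrt(-2351) = -27 + 9*(I*sqrt(2351)) = -27 + 9*I*sqrt(2351) ≈ -27.0 + 436.38*I)
s - d(-14) = (-27 + 9*I*sqrt(2351)) - 1*(-14) = (-27 + 9*I*sqrt(2351)) + 14 = -13 + 9*I*sqrt(2351)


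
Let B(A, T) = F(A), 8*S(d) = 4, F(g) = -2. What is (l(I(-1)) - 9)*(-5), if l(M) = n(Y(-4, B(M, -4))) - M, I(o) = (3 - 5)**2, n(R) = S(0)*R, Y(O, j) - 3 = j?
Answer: 125/2 ≈ 62.500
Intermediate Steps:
S(d) = 1/2 (S(d) = (1/8)*4 = 1/2)
B(A, T) = -2
Y(O, j) = 3 + j
n(R) = R/2
I(o) = 4 (I(o) = (-2)**2 = 4)
l(M) = 1/2 - M (l(M) = (3 - 2)/2 - M = (1/2)*1 - M = 1/2 - M)
(l(I(-1)) - 9)*(-5) = ((1/2 - 1*4) - 9)*(-5) = ((1/2 - 4) - 9)*(-5) = (-7/2 - 9)*(-5) = -25/2*(-5) = 125/2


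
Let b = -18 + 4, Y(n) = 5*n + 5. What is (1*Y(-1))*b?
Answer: 0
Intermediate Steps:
Y(n) = 5 + 5*n
b = -14
(1*Y(-1))*b = (1*(5 + 5*(-1)))*(-14) = (1*(5 - 5))*(-14) = (1*0)*(-14) = 0*(-14) = 0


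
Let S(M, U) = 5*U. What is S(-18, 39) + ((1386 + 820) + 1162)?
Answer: 3563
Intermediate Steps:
S(-18, 39) + ((1386 + 820) + 1162) = 5*39 + ((1386 + 820) + 1162) = 195 + (2206 + 1162) = 195 + 3368 = 3563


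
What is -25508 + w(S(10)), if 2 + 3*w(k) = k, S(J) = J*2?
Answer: -25502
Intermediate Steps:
S(J) = 2*J
w(k) = -2/3 + k/3
-25508 + w(S(10)) = -25508 + (-2/3 + (2*10)/3) = -25508 + (-2/3 + (1/3)*20) = -25508 + (-2/3 + 20/3) = -25508 + 6 = -25502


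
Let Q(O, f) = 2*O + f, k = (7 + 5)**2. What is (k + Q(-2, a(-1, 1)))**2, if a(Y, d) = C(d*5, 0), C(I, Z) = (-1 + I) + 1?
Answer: 21025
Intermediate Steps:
C(I, Z) = I
a(Y, d) = 5*d (a(Y, d) = d*5 = 5*d)
k = 144 (k = 12**2 = 144)
Q(O, f) = f + 2*O
(k + Q(-2, a(-1, 1)))**2 = (144 + (5*1 + 2*(-2)))**2 = (144 + (5 - 4))**2 = (144 + 1)**2 = 145**2 = 21025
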